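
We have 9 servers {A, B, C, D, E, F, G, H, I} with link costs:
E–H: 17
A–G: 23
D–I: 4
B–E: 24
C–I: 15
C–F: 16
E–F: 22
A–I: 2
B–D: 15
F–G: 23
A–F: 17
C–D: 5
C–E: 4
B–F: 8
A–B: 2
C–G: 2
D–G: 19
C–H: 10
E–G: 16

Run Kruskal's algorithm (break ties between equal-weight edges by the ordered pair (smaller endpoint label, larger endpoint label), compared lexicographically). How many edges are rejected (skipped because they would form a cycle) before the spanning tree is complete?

Sort edges by weight, then run Kruskal:
A–B (2): add — endpoints in different components.
A–I (2): add — endpoints in different components.
C–G (2): add — endpoints in different components.
C–E (4): add — endpoints in different components.
D–I (4): add — endpoints in different components.
C–D (5): add — endpoints in different components.
B–F (8): add — endpoints in different components.
C–H (10): add — endpoints in different components.
Edges rejected before the tree was complete: 0.

0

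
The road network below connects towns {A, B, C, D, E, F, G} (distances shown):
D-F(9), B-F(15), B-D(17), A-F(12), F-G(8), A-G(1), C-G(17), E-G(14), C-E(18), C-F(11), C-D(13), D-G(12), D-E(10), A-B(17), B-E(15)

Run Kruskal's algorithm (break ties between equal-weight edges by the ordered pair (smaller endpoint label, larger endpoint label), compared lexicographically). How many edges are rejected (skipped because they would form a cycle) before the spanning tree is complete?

4

Sort edges by weight, then run Kruskal:
A-G (1): add — endpoints in different components.
F-G (8): add — endpoints in different components.
D-F (9): add — endpoints in different components.
D-E (10): add — endpoints in different components.
C-F (11): add — endpoints in different components.
A-F (12): skip — A and F already connected.
D-G (12): skip — D and G already connected.
C-D (13): skip — C and D already connected.
E-G (14): skip — E and G already connected.
B-E (15): add — endpoints in different components.
Edges rejected before the tree was complete: 4.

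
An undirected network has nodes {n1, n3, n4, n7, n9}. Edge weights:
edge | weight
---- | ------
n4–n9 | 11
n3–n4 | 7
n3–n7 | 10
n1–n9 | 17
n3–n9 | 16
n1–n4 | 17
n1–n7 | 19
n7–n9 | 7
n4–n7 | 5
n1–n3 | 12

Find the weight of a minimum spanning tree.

Kruskal's algorithm — process edges by increasing weight (ties by edge label):
n4–n7 (5): add. Components now {n4,n7} {n3} {n1} {n9}
n3–n4 (7): add. Components now {n3,n4,n7} {n1} {n9}
n7–n9 (7): add. Components now {n3,n4,n7,n9} {n1}
n3–n7 (10): skip — n7 and n3 already connected.
n4–n9 (11): skip — n4 and n9 already connected.
n1–n3 (12): add. Components now {n1,n3,n4,n7,n9}
MST edges: n4–n7, n3–n4, n7–n9, n1–n3; total weight 5+7+7+12 = 31.

31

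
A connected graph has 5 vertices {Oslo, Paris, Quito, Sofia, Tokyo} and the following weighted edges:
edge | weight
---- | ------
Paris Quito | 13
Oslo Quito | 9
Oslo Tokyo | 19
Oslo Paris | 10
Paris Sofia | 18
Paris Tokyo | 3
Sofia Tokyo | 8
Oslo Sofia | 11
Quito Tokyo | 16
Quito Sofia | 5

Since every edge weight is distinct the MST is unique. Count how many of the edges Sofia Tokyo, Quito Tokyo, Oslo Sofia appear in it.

Kruskal's algorithm — process edges by increasing weight (ties by edge label):
Paris Tokyo (3): add — endpoints in different components.
Quito Sofia (5): add — endpoints in different components.
Sofia Tokyo (8): add — endpoints in different components.
Oslo Quito (9): add — endpoints in different components.
MST edge set: {Paris Tokyo, Quito Sofia, Sofia Tokyo, Oslo Quito}.
Of the listed edges, {Sofia Tokyo} are in the MST → 1.

1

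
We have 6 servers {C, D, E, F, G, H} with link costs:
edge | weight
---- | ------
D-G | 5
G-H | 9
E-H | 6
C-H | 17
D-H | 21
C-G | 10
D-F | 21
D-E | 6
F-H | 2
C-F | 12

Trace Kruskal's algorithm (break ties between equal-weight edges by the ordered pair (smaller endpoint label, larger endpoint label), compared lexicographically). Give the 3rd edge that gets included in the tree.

D-E

Sort edges by weight, then run Kruskal:
F-H (2): add — endpoints in different components.
D-G (5): add — endpoints in different components.
D-E (6): add — endpoints in different components.
E-H (6): add — endpoints in different components.
G-H (9): skip — G and H already connected.
C-G (10): add — endpoints in different components.
The 3rd edge added is D-E.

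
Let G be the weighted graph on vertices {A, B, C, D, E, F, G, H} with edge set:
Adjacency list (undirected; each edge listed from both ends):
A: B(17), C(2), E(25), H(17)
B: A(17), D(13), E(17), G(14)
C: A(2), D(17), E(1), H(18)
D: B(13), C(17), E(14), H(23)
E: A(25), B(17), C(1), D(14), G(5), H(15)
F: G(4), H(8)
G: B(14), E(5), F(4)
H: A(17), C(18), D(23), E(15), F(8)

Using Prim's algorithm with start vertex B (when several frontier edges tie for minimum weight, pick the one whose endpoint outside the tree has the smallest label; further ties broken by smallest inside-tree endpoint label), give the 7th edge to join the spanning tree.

Prim's algorithm from B:
Step 1: cheapest edge leaving the tree is B—D (13); add D.
Step 2: cheapest edge leaving the tree is D—E (14); add E.
Step 3: cheapest edge leaving the tree is C—E (1); add C.
Step 4: cheapest edge leaving the tree is A—C (2); add A.
Step 5: cheapest edge leaving the tree is E—G (5); add G.
Step 6: cheapest edge leaving the tree is F—G (4); add F.
Step 7: cheapest edge leaving the tree is F—H (8); add H.
The 7th edge added is F—H.

F-H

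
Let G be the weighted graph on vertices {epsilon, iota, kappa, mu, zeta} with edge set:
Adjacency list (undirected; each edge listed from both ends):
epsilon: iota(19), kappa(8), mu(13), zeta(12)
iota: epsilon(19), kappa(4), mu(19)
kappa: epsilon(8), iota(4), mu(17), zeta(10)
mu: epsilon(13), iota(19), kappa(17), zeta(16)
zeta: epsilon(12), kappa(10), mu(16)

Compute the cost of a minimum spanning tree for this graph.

35

Grow the tree from zeta using Prim:
Step 1: frontier [kappa zeta 10, epsilon zeta 12, mu zeta 16] → take kappa zeta (10); add kappa.
Step 2: frontier [iota kappa 4, epsilon kappa 8, kappa mu 17, epsilon zeta 12, mu zeta 16] → take iota kappa (4); add iota.
Step 3: frontier [epsilon iota 19, iota mu 19, epsilon kappa 8, kappa mu 17, epsilon zeta 12, mu zeta 16] → take epsilon kappa (8); add epsilon.
Step 4: frontier [epsilon mu 13, iota mu 19, kappa mu 17, mu zeta 16] → take epsilon mu (13); add mu.
MST edges: kappa zeta, iota kappa, epsilon kappa, epsilon mu; total weight 10+4+8+13 = 35.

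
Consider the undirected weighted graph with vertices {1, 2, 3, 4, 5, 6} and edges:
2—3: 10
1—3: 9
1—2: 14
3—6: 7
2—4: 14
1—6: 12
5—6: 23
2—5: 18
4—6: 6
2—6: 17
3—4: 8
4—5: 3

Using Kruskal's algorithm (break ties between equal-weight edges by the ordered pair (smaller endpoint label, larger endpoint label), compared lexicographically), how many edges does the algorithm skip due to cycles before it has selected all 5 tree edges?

Kruskal's algorithm — process edges by increasing weight (ties by edge label):
4—5 (3): add — endpoints in different components.
4—6 (6): add — endpoints in different components.
3—6 (7): add — endpoints in different components.
3—4 (8): skip — 3 and 4 already connected.
1—3 (9): add — endpoints in different components.
2—3 (10): add — endpoints in different components.
Edges rejected before the tree was complete: 1.

1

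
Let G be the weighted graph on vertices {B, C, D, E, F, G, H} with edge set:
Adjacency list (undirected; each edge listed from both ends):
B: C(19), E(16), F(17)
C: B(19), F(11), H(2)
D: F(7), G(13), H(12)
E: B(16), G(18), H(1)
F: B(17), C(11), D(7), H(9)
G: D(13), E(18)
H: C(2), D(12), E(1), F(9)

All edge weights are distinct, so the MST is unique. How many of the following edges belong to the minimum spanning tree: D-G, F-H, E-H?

3

Kruskal: consider edges lightest-first.
E-H (1): add — endpoints in different components.
C-H (2): add — endpoints in different components.
D-F (7): add — endpoints in different components.
F-H (9): add — endpoints in different components.
C-F (11): skip — C and F already connected.
D-H (12): skip — D and H already connected.
D-G (13): add — endpoints in different components.
B-E (16): add — endpoints in different components.
MST edge set: {E-H, C-H, D-F, F-H, D-G, B-E}.
Of the listed edges, {D-G, F-H, E-H} are in the MST → 3.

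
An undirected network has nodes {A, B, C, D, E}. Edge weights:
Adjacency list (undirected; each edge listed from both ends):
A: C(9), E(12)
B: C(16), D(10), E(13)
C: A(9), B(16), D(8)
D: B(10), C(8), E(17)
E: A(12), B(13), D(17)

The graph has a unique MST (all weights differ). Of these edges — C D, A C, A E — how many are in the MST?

Kruskal: consider edges lightest-first.
C D (8): add — endpoints in different components.
A C (9): add — endpoints in different components.
B D (10): add — endpoints in different components.
A E (12): add — endpoints in different components.
MST edge set: {C D, A C, B D, A E}.
Of the listed edges, {C D, A C, A E} are in the MST → 3.

3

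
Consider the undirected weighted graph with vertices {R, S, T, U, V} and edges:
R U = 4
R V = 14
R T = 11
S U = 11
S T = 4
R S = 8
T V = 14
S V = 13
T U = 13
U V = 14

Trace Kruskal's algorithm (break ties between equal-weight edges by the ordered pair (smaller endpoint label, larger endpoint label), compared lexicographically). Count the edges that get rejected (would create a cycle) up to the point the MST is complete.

2

Kruskal's algorithm — process edges by increasing weight (ties by edge label):
R U (4): add — endpoints in different components.
S T (4): add — endpoints in different components.
R S (8): add — endpoints in different components.
R T (11): skip — R and T already connected.
S U (11): skip — U and S already connected.
S V (13): add — endpoints in different components.
Edges rejected before the tree was complete: 2.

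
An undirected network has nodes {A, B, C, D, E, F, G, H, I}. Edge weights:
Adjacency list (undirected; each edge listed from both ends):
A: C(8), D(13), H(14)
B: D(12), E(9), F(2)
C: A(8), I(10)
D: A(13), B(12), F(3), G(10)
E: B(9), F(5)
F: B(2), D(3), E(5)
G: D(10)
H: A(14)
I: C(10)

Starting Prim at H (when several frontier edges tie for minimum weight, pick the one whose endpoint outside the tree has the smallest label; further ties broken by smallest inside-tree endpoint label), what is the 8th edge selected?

Prim, starting at H.
Step 1: cheapest edge leaving the tree is A–H (14); add A.
Step 2: cheapest edge leaving the tree is A–C (8); add C.
Step 3: cheapest edge leaving the tree is C–I (10); add I.
Step 4: cheapest edge leaving the tree is A–D (13); add D.
Step 5: cheapest edge leaving the tree is D–F (3); add F.
Step 6: cheapest edge leaving the tree is B–F (2); add B.
Step 7: cheapest edge leaving the tree is E–F (5); add E.
Step 8: cheapest edge leaving the tree is D–G (10); add G.
The 8th edge added is D–G.

D-G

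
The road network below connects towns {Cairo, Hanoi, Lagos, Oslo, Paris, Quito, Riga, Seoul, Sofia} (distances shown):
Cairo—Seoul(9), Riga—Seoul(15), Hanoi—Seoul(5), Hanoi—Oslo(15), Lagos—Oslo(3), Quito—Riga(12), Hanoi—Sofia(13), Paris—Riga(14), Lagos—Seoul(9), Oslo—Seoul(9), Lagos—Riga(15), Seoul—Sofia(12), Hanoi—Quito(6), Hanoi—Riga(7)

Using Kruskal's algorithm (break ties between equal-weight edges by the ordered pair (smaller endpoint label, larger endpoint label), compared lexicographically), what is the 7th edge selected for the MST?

Seoul-Sofia

Kruskal: consider edges lightest-first.
Lagos—Oslo (3): add — endpoints in different components.
Hanoi—Seoul (5): add — endpoints in different components.
Hanoi—Quito (6): add — endpoints in different components.
Hanoi—Riga (7): add — endpoints in different components.
Cairo—Seoul (9): add — endpoints in different components.
Lagos—Seoul (9): add — endpoints in different components.
Oslo—Seoul (9): skip — Oslo and Seoul already connected.
Quito—Riga (12): skip — Riga and Quito already connected.
Seoul—Sofia (12): add — endpoints in different components.
Hanoi—Sofia (13): skip — Hanoi and Sofia already connected.
Paris—Riga (14): add — endpoints in different components.
The 7th edge added is Seoul—Sofia.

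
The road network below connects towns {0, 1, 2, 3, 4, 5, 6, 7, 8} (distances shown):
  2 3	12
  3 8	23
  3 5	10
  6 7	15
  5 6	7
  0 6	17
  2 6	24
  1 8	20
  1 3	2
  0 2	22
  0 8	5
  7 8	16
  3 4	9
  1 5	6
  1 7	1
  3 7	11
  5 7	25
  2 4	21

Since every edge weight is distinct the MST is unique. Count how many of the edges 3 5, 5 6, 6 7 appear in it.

Sort edges by weight, then run Kruskal:
1 7 (1): add — endpoints in different components.
1 3 (2): add — endpoints in different components.
0 8 (5): add — endpoints in different components.
1 5 (6): add — endpoints in different components.
5 6 (7): add — endpoints in different components.
3 4 (9): add — endpoints in different components.
3 5 (10): skip — 3 and 5 already connected.
3 7 (11): skip — 3 and 7 already connected.
2 3 (12): add — endpoints in different components.
6 7 (15): skip — 6 and 7 already connected.
7 8 (16): add — endpoints in different components.
MST edge set: {1 7, 1 3, 0 8, 1 5, 5 6, 3 4, 2 3, 7 8}.
Of the listed edges, {5 6} are in the MST → 1.

1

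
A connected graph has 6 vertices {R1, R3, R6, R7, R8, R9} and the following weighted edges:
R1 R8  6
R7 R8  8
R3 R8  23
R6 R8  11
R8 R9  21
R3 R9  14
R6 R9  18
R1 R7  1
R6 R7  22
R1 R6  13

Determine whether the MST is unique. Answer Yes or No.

Yes

Kruskal's algorithm — process edges by increasing weight (ties by edge label):
R1 R7 (1): add. Components now {R1,R7} {R9} {R6} {R3} {R8}
R1 R8 (6): add. Components now {R1,R7,R8} {R9} {R6} {R3}
R7 R8 (8): skip — R7 and R8 already connected.
R6 R8 (11): add. Components now {R1,R6,R7,R8} {R9} {R3}
R1 R6 (13): skip — R1 and R6 already connected.
R3 R9 (14): add. Components now {R1,R6,R7,R8} {R3,R9}
R6 R9 (18): add. Components now {R1,R3,R6,R7,R8,R9}
Every non-tree edge has weight strictly greater than the heaviest edge on the tree path between its endpoints, so the MST is unique.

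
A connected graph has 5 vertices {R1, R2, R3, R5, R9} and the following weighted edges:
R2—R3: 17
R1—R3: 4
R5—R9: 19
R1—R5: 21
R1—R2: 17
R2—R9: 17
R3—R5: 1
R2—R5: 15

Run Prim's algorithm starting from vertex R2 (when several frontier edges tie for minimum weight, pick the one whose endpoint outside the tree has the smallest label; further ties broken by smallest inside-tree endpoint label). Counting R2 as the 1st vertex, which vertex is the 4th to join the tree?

R1

Prim's algorithm from R2:
Step 1: frontier [R2—R5 15, R1—R2 17, R2—R3 17, R2—R9 17] → take R2—R5 (15); add R5.
Step 2: frontier [R1—R2 17, R2—R3 17, R2—R9 17, R3—R5 1, R5—R9 19, R1—R5 21] → take R3—R5 (1); add R3.
Step 3: frontier [R1—R2 17, R2—R9 17, R1—R3 4, R5—R9 19, R1—R5 21] → take R1—R3 (4); add R1.
Step 4: frontier [R2—R9 17, R5—R9 19] → take R2—R9 (17); add R9.
Vertex order: R2, R5, R3, R1, R9. The 4th vertex is R1.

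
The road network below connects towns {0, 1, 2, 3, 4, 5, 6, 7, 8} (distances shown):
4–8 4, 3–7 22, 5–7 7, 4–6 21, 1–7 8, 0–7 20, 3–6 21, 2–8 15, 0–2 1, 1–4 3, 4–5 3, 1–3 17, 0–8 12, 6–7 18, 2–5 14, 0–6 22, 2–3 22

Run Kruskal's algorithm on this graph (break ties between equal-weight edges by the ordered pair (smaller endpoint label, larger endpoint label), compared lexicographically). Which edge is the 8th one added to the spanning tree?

Kruskal: consider edges lightest-first.
0–2 (1): add — endpoints in different components.
1–4 (3): add — endpoints in different components.
4–5 (3): add — endpoints in different components.
4–8 (4): add — endpoints in different components.
5–7 (7): add — endpoints in different components.
1–7 (8): skip — 1 and 7 already connected.
0–8 (12): add — endpoints in different components.
2–5 (14): skip — 2 and 5 already connected.
2–8 (15): skip — 2 and 8 already connected.
1–3 (17): add — endpoints in different components.
6–7 (18): add — endpoints in different components.
The 8th edge added is 6–7.

6-7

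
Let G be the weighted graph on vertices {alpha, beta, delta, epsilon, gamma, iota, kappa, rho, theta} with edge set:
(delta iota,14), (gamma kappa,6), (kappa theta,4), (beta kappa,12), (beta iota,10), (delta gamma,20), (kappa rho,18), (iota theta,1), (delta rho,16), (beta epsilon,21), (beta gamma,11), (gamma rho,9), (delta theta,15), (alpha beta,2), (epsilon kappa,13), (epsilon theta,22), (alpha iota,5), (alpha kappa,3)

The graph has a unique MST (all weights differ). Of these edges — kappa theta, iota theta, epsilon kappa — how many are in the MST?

Kruskal's algorithm — process edges by increasing weight (ties by edge label):
iota theta (1): add — endpoints in different components.
alpha beta (2): add — endpoints in different components.
alpha kappa (3): add — endpoints in different components.
kappa theta (4): add — endpoints in different components.
alpha iota (5): skip — alpha and iota already connected.
gamma kappa (6): add — endpoints in different components.
gamma rho (9): add — endpoints in different components.
beta iota (10): skip — beta and iota already connected.
beta gamma (11): skip — beta and gamma already connected.
beta kappa (12): skip — beta and kappa already connected.
epsilon kappa (13): add — endpoints in different components.
delta iota (14): add — endpoints in different components.
MST edge set: {iota theta, alpha beta, alpha kappa, kappa theta, gamma kappa, gamma rho, epsilon kappa, delta iota}.
Of the listed edges, {kappa theta, iota theta, epsilon kappa} are in the MST → 3.

3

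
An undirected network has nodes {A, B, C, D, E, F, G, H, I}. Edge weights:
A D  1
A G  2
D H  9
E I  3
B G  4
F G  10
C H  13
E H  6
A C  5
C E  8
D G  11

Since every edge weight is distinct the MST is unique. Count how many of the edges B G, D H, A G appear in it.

Sort edges by weight, then run Kruskal:
A D (1): add — endpoints in different components.
A G (2): add — endpoints in different components.
E I (3): add — endpoints in different components.
B G (4): add — endpoints in different components.
A C (5): add — endpoints in different components.
E H (6): add — endpoints in different components.
C E (8): add — endpoints in different components.
D H (9): skip — D and H already connected.
F G (10): add — endpoints in different components.
MST edge set: {A D, A G, E I, B G, A C, E H, C E, F G}.
Of the listed edges, {B G, A G} are in the MST → 2.

2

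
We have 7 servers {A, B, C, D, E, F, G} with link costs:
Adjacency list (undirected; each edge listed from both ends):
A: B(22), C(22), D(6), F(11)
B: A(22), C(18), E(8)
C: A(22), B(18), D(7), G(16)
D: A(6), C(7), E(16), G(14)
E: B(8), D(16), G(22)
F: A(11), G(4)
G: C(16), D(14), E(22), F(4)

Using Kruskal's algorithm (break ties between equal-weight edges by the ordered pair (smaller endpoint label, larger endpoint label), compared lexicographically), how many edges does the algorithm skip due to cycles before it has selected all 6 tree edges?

2

Kruskal's algorithm — process edges by increasing weight (ties by edge label):
F-G (4): add. Components now {A} {B} {C} {D} {E} {F,G}
A-D (6): add. Components now {A,D} {B} {C} {E} {F,G}
C-D (7): add. Components now {A,C,D} {B} {E} {F,G}
B-E (8): add. Components now {A,C,D} {B,E} {F,G}
A-F (11): add. Components now {A,C,D,F,G} {B,E}
D-G (14): skip — D and G already connected.
C-G (16): skip — C and G already connected.
D-E (16): add. Components now {A,B,C,D,E,F,G}
Edges rejected before the tree was complete: 2.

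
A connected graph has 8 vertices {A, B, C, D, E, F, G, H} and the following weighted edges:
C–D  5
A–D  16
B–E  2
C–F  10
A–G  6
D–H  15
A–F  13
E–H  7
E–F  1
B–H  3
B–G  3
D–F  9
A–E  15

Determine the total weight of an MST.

Grow the tree from H using Prim:
Step 1: frontier [B–H 3, E–H 7, D–H 15] → take B–H (3); add B.
Step 2: frontier [B–E 2, B–G 3, E–H 7, D–H 15] → take B–E (2); add E.
Step 3: frontier [B–G 3, E–F 1, A–E 15, D–H 15] → take E–F (1); add F.
Step 4: frontier [B–G 3, A–E 15, D–F 9, C–F 10, A–F 13, D–H 15] → take B–G (3); add G.
Step 5: frontier [A–E 15, D–F 9, C–F 10, A–F 13, A–G 6, D–H 15] → take A–G (6); add A.
Step 6: frontier [A–D 16, D–F 9, C–F 10, D–H 15] → take D–F (9); add D.
Step 7: frontier [C–D 5, C–F 10] → take C–D (5); add C.
MST edges: B–H, B–E, E–F, B–G, A–G, D–F, C–D; total weight 3+2+1+3+6+9+5 = 29.

29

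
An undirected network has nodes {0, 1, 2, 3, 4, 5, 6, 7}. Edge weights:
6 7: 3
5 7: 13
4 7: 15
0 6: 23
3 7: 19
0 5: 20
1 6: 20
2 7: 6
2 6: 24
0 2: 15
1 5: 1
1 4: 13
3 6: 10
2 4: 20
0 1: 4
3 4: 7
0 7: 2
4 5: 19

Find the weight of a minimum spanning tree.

33

Kruskal: consider edges lightest-first.
1 5 (1): add — endpoints in different components.
0 7 (2): add — endpoints in different components.
6 7 (3): add — endpoints in different components.
0 1 (4): add — endpoints in different components.
2 7 (6): add — endpoints in different components.
3 4 (7): add — endpoints in different components.
3 6 (10): add — endpoints in different components.
MST edges: 1 5, 0 7, 6 7, 0 1, 2 7, 3 4, 3 6; total weight 1+2+3+4+6+7+10 = 33.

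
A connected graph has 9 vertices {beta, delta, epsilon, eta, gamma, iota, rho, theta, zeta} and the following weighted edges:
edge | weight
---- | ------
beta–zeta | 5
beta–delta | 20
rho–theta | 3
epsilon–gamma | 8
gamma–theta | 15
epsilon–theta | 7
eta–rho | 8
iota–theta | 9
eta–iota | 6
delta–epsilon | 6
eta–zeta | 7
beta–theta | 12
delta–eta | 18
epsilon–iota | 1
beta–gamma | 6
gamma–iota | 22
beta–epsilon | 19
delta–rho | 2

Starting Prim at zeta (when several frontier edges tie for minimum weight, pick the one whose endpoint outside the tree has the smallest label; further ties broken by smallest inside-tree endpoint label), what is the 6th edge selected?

delta-epsilon

Grow the tree from zeta using Prim:
Step 1: cheapest edge leaving the tree is beta–zeta (5); add beta.
Step 2: cheapest edge leaving the tree is beta–gamma (6); add gamma.
Step 3: cheapest edge leaving the tree is eta–zeta (7); add eta.
Step 4: cheapest edge leaving the tree is eta–iota (6); add iota.
Step 5: cheapest edge leaving the tree is epsilon–iota (1); add epsilon.
Step 6: cheapest edge leaving the tree is delta–epsilon (6); add delta.
Step 7: cheapest edge leaving the tree is delta–rho (2); add rho.
Step 8: cheapest edge leaving the tree is rho–theta (3); add theta.
The 6th edge added is delta–epsilon.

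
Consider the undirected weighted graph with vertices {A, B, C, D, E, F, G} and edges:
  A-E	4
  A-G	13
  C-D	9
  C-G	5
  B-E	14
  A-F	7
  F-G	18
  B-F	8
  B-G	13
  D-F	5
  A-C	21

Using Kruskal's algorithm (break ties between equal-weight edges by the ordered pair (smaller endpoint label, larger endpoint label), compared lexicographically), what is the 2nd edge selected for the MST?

C-G

Kruskal: consider edges lightest-first.
A-E (4): add. Components now {A,E} {B} {C} {D} {F} {G}
C-G (5): add. Components now {A,E} {B} {C,G} {D} {F}
D-F (5): add. Components now {A,E} {B} {C,G} {D,F}
A-F (7): add. Components now {A,D,E,F} {B} {C,G}
B-F (8): add. Components now {A,B,D,E,F} {C,G}
C-D (9): add. Components now {A,B,C,D,E,F,G}
The 2nd edge added is C-G.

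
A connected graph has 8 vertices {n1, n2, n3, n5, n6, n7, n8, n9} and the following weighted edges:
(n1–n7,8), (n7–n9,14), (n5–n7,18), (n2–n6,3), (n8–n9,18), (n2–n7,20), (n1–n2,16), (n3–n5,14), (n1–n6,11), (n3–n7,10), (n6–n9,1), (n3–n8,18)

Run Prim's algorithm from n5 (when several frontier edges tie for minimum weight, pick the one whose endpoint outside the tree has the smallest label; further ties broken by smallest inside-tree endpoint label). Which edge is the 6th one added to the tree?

n2-n6

Prim's algorithm from n5:
Step 1: cheapest edge leaving the tree is n3–n5 (14); add n3.
Step 2: cheapest edge leaving the tree is n3–n7 (10); add n7.
Step 3: cheapest edge leaving the tree is n1–n7 (8); add n1.
Step 4: cheapest edge leaving the tree is n1–n6 (11); add n6.
Step 5: cheapest edge leaving the tree is n6–n9 (1); add n9.
Step 6: cheapest edge leaving the tree is n2–n6 (3); add n2.
Step 7: cheapest edge leaving the tree is n3–n8 (18); add n8.
The 6th edge added is n2–n6.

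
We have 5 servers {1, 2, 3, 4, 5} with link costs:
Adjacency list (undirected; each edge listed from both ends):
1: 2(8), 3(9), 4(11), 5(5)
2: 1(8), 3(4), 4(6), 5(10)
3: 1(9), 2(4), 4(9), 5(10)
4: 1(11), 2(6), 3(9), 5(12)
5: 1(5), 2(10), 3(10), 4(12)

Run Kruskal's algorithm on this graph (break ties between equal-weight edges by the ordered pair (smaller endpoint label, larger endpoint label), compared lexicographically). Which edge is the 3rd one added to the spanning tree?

2-4

Sort edges by weight, then run Kruskal:
2–3 (4): add — endpoints in different components.
1–5 (5): add — endpoints in different components.
2–4 (6): add — endpoints in different components.
1–2 (8): add — endpoints in different components.
The 3rd edge added is 2–4.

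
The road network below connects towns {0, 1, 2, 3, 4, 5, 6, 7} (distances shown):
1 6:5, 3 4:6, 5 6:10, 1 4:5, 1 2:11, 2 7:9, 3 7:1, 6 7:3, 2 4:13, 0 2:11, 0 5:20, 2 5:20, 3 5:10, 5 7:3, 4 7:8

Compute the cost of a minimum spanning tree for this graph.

Kruskal's algorithm — process edges by increasing weight (ties by edge label):
3 7 (1): add — endpoints in different components.
5 7 (3): add — endpoints in different components.
6 7 (3): add — endpoints in different components.
1 4 (5): add — endpoints in different components.
1 6 (5): add — endpoints in different components.
3 4 (6): skip — 3 and 4 already connected.
4 7 (8): skip — 4 and 7 already connected.
2 7 (9): add — endpoints in different components.
3 5 (10): skip — 3 and 5 already connected.
5 6 (10): skip — 5 and 6 already connected.
0 2 (11): add — endpoints in different components.
MST edges: 3 7, 5 7, 6 7, 1 4, 1 6, 2 7, 0 2; total weight 1+3+3+5+5+9+11 = 37.

37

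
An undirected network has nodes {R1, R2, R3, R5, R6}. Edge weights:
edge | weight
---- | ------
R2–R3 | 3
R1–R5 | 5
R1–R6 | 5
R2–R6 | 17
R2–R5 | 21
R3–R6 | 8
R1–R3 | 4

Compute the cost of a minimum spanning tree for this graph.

Grow the tree from R6 using Prim:
Step 1: frontier [R1–R6 5, R3–R6 8, R2–R6 17] → take R1–R6 (5); add R1.
Step 2: frontier [R1–R3 4, R1–R5 5, R3–R6 8, R2–R6 17] → take R1–R3 (4); add R3.
Step 3: frontier [R1–R5 5, R2–R3 3, R2–R6 17] → take R2–R3 (3); add R2.
Step 4: frontier [R1–R5 5, R2–R5 21] → take R1–R5 (5); add R5.
MST edges: R1–R6, R1–R3, R2–R3, R1–R5; total weight 5+4+3+5 = 17.

17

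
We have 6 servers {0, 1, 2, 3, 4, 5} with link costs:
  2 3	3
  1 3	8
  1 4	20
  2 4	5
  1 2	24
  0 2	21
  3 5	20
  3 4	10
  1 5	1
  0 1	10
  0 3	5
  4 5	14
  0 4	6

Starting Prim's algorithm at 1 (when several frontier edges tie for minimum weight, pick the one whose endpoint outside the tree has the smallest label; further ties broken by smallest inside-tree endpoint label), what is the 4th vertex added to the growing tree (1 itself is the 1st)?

Prim's algorithm from 1:
Step 1: cheapest edge leaving the tree is 1 5 (1); add 5.
Step 2: cheapest edge leaving the tree is 1 3 (8); add 3.
Step 3: cheapest edge leaving the tree is 2 3 (3); add 2.
Step 4: cheapest edge leaving the tree is 0 3 (5); add 0.
Step 5: cheapest edge leaving the tree is 2 4 (5); add 4.
Vertex order: 1, 5, 3, 2, 0, 4. The 4th vertex is 2.

2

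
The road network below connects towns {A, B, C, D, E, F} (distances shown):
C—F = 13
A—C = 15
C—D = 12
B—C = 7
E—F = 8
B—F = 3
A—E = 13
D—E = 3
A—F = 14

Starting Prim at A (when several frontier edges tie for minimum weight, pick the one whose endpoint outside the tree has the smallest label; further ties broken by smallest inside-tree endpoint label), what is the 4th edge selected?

B-F

Prim's algorithm from A:
Step 1: cheapest edge leaving the tree is A—E (13); add E.
Step 2: cheapest edge leaving the tree is D—E (3); add D.
Step 3: cheapest edge leaving the tree is E—F (8); add F.
Step 4: cheapest edge leaving the tree is B—F (3); add B.
Step 5: cheapest edge leaving the tree is B—C (7); add C.
The 4th edge added is B—F.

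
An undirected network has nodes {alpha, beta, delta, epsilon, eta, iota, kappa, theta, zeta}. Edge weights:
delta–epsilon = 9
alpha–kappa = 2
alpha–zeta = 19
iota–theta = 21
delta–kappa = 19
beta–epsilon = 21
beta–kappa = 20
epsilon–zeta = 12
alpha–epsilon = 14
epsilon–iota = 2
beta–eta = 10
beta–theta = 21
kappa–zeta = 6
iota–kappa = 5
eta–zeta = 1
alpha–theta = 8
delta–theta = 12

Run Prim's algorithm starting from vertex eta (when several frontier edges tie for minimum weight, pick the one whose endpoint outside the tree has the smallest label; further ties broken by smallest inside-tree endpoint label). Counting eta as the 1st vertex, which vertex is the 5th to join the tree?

Prim's algorithm from eta:
Step 1: cheapest edge leaving the tree is eta–zeta (1); add zeta.
Step 2: cheapest edge leaving the tree is kappa–zeta (6); add kappa.
Step 3: cheapest edge leaving the tree is alpha–kappa (2); add alpha.
Step 4: cheapest edge leaving the tree is iota–kappa (5); add iota.
Step 5: cheapest edge leaving the tree is epsilon–iota (2); add epsilon.
Step 6: cheapest edge leaving the tree is alpha–theta (8); add theta.
Step 7: cheapest edge leaving the tree is delta–epsilon (9); add delta.
Step 8: cheapest edge leaving the tree is beta–eta (10); add beta.
Vertex order: eta, zeta, kappa, alpha, iota, epsilon, theta, delta, beta. The 5th vertex is iota.

iota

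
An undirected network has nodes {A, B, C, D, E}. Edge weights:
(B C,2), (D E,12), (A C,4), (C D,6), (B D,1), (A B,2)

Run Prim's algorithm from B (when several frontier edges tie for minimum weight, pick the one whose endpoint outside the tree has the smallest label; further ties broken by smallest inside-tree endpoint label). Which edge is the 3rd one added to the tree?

Grow the tree from B using Prim:
Step 1: frontier [B D 1, A B 2, B C 2] → take B D (1); add D.
Step 2: frontier [A B 2, B C 2, C D 6, D E 12] → take A B (2); add A.
Step 3: frontier [A C 4, B C 2, C D 6, D E 12] → take B C (2); add C.
Step 4: frontier [D E 12] → take D E (12); add E.
The 3rd edge added is B C.

B-C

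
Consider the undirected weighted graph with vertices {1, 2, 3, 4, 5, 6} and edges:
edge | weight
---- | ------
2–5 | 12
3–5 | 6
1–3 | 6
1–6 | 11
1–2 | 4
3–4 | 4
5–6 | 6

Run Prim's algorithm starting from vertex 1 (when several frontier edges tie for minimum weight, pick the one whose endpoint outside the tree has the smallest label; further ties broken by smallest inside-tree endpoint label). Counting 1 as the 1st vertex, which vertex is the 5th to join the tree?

5

Grow the tree from 1 using Prim:
Step 1: cheapest edge leaving the tree is 1–2 (4); add 2.
Step 2: cheapest edge leaving the tree is 1–3 (6); add 3.
Step 3: cheapest edge leaving the tree is 3–4 (4); add 4.
Step 4: cheapest edge leaving the tree is 3–5 (6); add 5.
Step 5: cheapest edge leaving the tree is 5–6 (6); add 6.
Vertex order: 1, 2, 3, 4, 5, 6. The 5th vertex is 5.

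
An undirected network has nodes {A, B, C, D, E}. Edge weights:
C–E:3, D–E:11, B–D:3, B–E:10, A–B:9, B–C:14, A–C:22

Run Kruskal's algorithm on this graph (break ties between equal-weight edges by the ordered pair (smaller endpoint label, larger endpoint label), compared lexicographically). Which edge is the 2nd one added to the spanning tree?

Kruskal: consider edges lightest-first.
B–D (3): add — endpoints in different components.
C–E (3): add — endpoints in different components.
A–B (9): add — endpoints in different components.
B–E (10): add — endpoints in different components.
The 2nd edge added is C–E.

C-E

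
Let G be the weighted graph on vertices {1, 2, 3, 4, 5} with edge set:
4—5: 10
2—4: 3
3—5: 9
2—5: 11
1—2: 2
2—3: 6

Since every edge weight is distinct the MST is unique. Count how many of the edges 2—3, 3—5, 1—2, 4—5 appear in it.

Sort edges by weight, then run Kruskal:
1—2 (2): add — endpoints in different components.
2—4 (3): add — endpoints in different components.
2—3 (6): add — endpoints in different components.
3—5 (9): add — endpoints in different components.
MST edge set: {1—2, 2—4, 2—3, 3—5}.
Of the listed edges, {2—3, 3—5, 1—2} are in the MST → 3.

3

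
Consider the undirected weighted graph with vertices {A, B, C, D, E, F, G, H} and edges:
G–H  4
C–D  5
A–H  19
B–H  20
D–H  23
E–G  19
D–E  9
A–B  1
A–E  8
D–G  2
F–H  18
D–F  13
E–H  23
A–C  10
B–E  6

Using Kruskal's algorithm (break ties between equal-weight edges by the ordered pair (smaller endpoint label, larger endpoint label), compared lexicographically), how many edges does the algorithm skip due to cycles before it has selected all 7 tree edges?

Kruskal's algorithm — process edges by increasing weight (ties by edge label):
A–B (1): add — endpoints in different components.
D–G (2): add — endpoints in different components.
G–H (4): add — endpoints in different components.
C–D (5): add — endpoints in different components.
B–E (6): add — endpoints in different components.
A–E (8): skip — A and E already connected.
D–E (9): add — endpoints in different components.
A–C (10): skip — A and C already connected.
D–F (13): add — endpoints in different components.
Edges rejected before the tree was complete: 2.

2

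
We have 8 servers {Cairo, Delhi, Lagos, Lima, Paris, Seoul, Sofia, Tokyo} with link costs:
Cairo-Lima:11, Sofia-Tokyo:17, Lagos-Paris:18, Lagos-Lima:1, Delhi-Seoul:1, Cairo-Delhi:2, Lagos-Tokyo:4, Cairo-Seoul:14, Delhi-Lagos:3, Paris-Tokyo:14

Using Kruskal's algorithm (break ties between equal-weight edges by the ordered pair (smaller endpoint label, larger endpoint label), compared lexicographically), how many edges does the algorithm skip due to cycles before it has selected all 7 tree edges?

Kruskal: consider edges lightest-first.
Delhi-Seoul (1): add — endpoints in different components.
Lagos-Lima (1): add — endpoints in different components.
Cairo-Delhi (2): add — endpoints in different components.
Delhi-Lagos (3): add — endpoints in different components.
Lagos-Tokyo (4): add — endpoints in different components.
Cairo-Lima (11): skip — Lima and Cairo already connected.
Cairo-Seoul (14): skip — Cairo and Seoul already connected.
Paris-Tokyo (14): add — endpoints in different components.
Sofia-Tokyo (17): add — endpoints in different components.
Edges rejected before the tree was complete: 2.

2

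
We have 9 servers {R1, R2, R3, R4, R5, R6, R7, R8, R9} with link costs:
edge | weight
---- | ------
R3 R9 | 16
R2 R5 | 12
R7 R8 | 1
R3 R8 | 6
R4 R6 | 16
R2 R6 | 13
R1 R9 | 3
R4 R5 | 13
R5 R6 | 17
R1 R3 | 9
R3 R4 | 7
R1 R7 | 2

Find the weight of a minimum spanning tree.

57

Grow the tree from R9 using Prim:
Step 1: frontier [R1 R9 3, R3 R9 16] → take R1 R9 (3); add R1.
Step 2: frontier [R1 R7 2, R1 R3 9, R3 R9 16] → take R1 R7 (2); add R7.
Step 3: frontier [R1 R3 9, R7 R8 1, R3 R9 16] → take R7 R8 (1); add R8.
Step 4: frontier [R1 R3 9, R3 R8 6, R3 R9 16] → take R3 R8 (6); add R3.
Step 5: frontier [R3 R4 7] → take R3 R4 (7); add R4.
Step 6: frontier [R4 R5 13, R4 R6 16] → take R4 R5 (13); add R5.
Step 7: frontier [R4 R6 16, R2 R5 12, R5 R6 17] → take R2 R5 (12); add R2.
Step 8: frontier [R2 R6 13, R4 R6 16, R5 R6 17] → take R2 R6 (13); add R6.
MST edges: R1 R9, R1 R7, R7 R8, R3 R8, R3 R4, R4 R5, R2 R5, R2 R6; total weight 3+2+1+6+7+13+12+13 = 57.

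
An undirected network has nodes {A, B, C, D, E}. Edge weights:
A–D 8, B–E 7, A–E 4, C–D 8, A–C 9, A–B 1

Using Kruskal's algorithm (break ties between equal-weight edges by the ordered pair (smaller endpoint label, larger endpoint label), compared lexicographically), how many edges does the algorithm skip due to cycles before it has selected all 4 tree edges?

Sort edges by weight, then run Kruskal:
A–B (1): add — endpoints in different components.
A–E (4): add — endpoints in different components.
B–E (7): skip — B and E already connected.
A–D (8): add — endpoints in different components.
C–D (8): add — endpoints in different components.
Edges rejected before the tree was complete: 1.

1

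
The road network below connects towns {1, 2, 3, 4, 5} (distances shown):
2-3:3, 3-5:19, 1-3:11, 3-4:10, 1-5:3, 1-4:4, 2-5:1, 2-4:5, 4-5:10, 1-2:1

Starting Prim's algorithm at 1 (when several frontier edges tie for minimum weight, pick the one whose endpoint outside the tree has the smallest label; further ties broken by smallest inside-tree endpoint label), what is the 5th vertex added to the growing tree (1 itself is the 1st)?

Grow the tree from 1 using Prim:
Step 1: frontier [1-2 1, 1-5 3, 1-4 4, 1-3 11] → take 1-2 (1); add 2.
Step 2: frontier [1-5 3, 1-4 4, 1-3 11, 2-5 1, 2-3 3, 2-4 5] → take 2-5 (1); add 5.
Step 3: frontier [1-4 4, 1-3 11, 2-3 3, 2-4 5, 4-5 10, 3-5 19] → take 2-3 (3); add 3.
Step 4: frontier [1-4 4, 2-4 5, 3-4 10, 4-5 10] → take 1-4 (4); add 4.
Vertex order: 1, 2, 5, 3, 4. The 5th vertex is 4.

4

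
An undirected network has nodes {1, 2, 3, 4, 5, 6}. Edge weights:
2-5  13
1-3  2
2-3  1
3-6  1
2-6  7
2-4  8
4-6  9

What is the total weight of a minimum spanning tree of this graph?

25

Grow the tree from 3 using Prim:
Step 1: frontier [2-3 1, 3-6 1, 1-3 2] → take 2-3 (1); add 2.
Step 2: frontier [2-6 7, 2-4 8, 2-5 13, 3-6 1, 1-3 2] → take 3-6 (1); add 6.
Step 3: frontier [2-4 8, 2-5 13, 1-3 2, 4-6 9] → take 1-3 (2); add 1.
Step 4: frontier [2-4 8, 2-5 13, 4-6 9] → take 2-4 (8); add 4.
Step 5: frontier [2-5 13] → take 2-5 (13); add 5.
MST edges: 2-3, 3-6, 1-3, 2-4, 2-5; total weight 1+1+2+8+13 = 25.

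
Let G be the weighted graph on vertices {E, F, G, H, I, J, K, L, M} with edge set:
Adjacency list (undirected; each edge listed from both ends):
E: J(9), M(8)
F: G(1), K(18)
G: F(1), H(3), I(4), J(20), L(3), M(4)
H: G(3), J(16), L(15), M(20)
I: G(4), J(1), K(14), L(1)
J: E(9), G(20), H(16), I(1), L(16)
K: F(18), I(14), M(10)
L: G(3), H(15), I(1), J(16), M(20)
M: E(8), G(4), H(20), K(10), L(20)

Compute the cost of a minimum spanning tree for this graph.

31

Prim's algorithm from H:
Step 1: cheapest edge leaving the tree is G—H (3); add G.
Step 2: cheapest edge leaving the tree is F—G (1); add F.
Step 3: cheapest edge leaving the tree is G—L (3); add L.
Step 4: cheapest edge leaving the tree is I—L (1); add I.
Step 5: cheapest edge leaving the tree is I—J (1); add J.
Step 6: cheapest edge leaving the tree is G—M (4); add M.
Step 7: cheapest edge leaving the tree is E—M (8); add E.
Step 8: cheapest edge leaving the tree is K—M (10); add K.
MST edges: G—H, F—G, G—L, I—L, I—J, G—M, E—M, K—M; total weight 3+1+3+1+1+4+8+10 = 31.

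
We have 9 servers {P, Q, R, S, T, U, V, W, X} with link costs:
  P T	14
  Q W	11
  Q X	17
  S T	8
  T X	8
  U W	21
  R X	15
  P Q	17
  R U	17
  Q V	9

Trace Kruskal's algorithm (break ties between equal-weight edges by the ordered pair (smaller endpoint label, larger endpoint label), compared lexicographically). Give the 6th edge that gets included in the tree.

Sort edges by weight, then run Kruskal:
S T (8): add — endpoints in different components.
T X (8): add — endpoints in different components.
Q V (9): add — endpoints in different components.
Q W (11): add — endpoints in different components.
P T (14): add — endpoints in different components.
R X (15): add — endpoints in different components.
P Q (17): add — endpoints in different components.
Q X (17): skip — X and Q already connected.
R U (17): add — endpoints in different components.
The 6th edge added is R X.

R-X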